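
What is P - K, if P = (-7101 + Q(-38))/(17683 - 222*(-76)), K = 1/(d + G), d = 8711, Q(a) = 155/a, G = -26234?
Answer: -4729774249/23009276070 ≈ -0.20556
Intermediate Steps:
K = -1/17523 (K = 1/(8711 - 26234) = 1/(-17523) = -1/17523 ≈ -5.7068e-5)
P = -269993/1313090 (P = (-7101 + 155/(-38))/(17683 - 222*(-76)) = (-7101 + 155*(-1/38))/(17683 + 16872) = (-7101 - 155/38)/34555 = -269993/38*1/34555 = -269993/1313090 ≈ -0.20562)
P - K = -269993/1313090 - 1*(-1/17523) = -269993/1313090 + 1/17523 = -4729774249/23009276070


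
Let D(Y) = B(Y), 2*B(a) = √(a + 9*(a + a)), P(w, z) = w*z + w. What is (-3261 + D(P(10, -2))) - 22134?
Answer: -25395 + I*√190/2 ≈ -25395.0 + 6.892*I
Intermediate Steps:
P(w, z) = w + w*z
B(a) = √19*√a/2 (B(a) = √(a + 9*(a + a))/2 = √(a + 9*(2*a))/2 = √(a + 18*a)/2 = √(19*a)/2 = (√19*√a)/2 = √19*√a/2)
D(Y) = √19*√Y/2
(-3261 + D(P(10, -2))) - 22134 = (-3261 + √19*√(10*(1 - 2))/2) - 22134 = (-3261 + √19*√(10*(-1))/2) - 22134 = (-3261 + √19*√(-10)/2) - 22134 = (-3261 + √19*(I*√10)/2) - 22134 = (-3261 + I*√190/2) - 22134 = -25395 + I*√190/2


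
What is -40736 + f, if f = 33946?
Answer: -6790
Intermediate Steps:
-40736 + f = -40736 + 33946 = -6790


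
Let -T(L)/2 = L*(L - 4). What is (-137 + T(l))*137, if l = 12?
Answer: -45073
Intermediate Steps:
T(L) = -2*L*(-4 + L) (T(L) = -2*L*(L - 4) = -2*L*(-4 + L))
(-137 + T(l))*137 = (-137 + 2*12*(4 - 1*12))*137 = (-137 + 2*12*(4 - 12))*137 = (-137 + 2*12*(-8))*137 = (-137 - 192)*137 = -329*137 = -45073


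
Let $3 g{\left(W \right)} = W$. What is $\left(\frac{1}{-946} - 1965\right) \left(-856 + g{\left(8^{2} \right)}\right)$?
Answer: $\frac{2327331532}{1419} \approx 1.6401 \cdot 10^{6}$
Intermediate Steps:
$g{\left(W \right)} = \frac{W}{3}$
$\left(\frac{1}{-946} - 1965\right) \left(-856 + g{\left(8^{2} \right)}\right) = \left(\frac{1}{-946} - 1965\right) \left(-856 + \frac{8^{2}}{3}\right) = \left(- \frac{1}{946} - 1965\right) \left(-856 + \frac{1}{3} \cdot 64\right) = - \frac{1858891 \left(-856 + \frac{64}{3}\right)}{946} = \left(- \frac{1858891}{946}\right) \left(- \frac{2504}{3}\right) = \frac{2327331532}{1419}$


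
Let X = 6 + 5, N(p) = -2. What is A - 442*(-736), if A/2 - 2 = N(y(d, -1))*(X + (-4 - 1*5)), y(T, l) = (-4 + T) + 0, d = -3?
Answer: 325308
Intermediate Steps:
y(T, l) = -4 + T
X = 11
A = -4 (A = 4 + 2*(-2*(11 + (-4 - 1*5))) = 4 + 2*(-2*(11 + (-4 - 5))) = 4 + 2*(-2*(11 - 9)) = 4 + 2*(-2*2) = 4 + 2*(-4) = 4 - 8 = -4)
A - 442*(-736) = -4 - 442*(-736) = -4 + 325312 = 325308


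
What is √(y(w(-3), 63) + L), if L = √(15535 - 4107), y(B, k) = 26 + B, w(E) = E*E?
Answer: √(35 + 2*√2857) ≈ 11.912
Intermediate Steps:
w(E) = E²
L = 2*√2857 (L = √11428 = 2*√2857 ≈ 106.90)
√(y(w(-3), 63) + L) = √((26 + (-3)²) + 2*√2857) = √((26 + 9) + 2*√2857) = √(35 + 2*√2857)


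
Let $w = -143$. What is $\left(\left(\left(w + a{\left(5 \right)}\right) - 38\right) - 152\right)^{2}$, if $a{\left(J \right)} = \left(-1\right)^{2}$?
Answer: $110224$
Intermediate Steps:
$a{\left(J \right)} = 1$
$\left(\left(\left(w + a{\left(5 \right)}\right) - 38\right) - 152\right)^{2} = \left(\left(\left(-143 + 1\right) - 38\right) - 152\right)^{2} = \left(\left(-142 - 38\right) - 152\right)^{2} = \left(-180 - 152\right)^{2} = \left(-332\right)^{2} = 110224$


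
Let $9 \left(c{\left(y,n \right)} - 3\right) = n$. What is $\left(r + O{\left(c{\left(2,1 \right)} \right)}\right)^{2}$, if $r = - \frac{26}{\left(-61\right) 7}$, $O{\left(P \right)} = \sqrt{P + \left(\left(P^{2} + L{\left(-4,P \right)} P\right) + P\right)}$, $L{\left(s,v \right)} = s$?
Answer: $\frac{51106876}{14768649} + \frac{104 \sqrt{70}}{3843} \approx 3.6869$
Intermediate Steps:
$c{\left(y,n \right)} = 3 + \frac{n}{9}$
$O{\left(P \right)} = \sqrt{P^{2} - 2 P}$ ($O{\left(P \right)} = \sqrt{P + \left(\left(P^{2} - 4 P\right) + P\right)} = \sqrt{P + \left(P^{2} - 3 P\right)} = \sqrt{P^{2} - 2 P}$)
$r = \frac{26}{427}$ ($r = - \frac{26}{-427} = \left(-26\right) \left(- \frac{1}{427}\right) = \frac{26}{427} \approx 0.06089$)
$\left(r + O{\left(c{\left(2,1 \right)} \right)}\right)^{2} = \left(\frac{26}{427} + \sqrt{\left(3 + \frac{1}{9} \cdot 1\right) \left(-2 + \left(3 + \frac{1}{9} \cdot 1\right)\right)}\right)^{2} = \left(\frac{26}{427} + \sqrt{\left(3 + \frac{1}{9}\right) \left(-2 + \left(3 + \frac{1}{9}\right)\right)}\right)^{2} = \left(\frac{26}{427} + \sqrt{\frac{28 \left(-2 + \frac{28}{9}\right)}{9}}\right)^{2} = \left(\frac{26}{427} + \sqrt{\frac{28}{9} \cdot \frac{10}{9}}\right)^{2} = \left(\frac{26}{427} + \sqrt{\frac{280}{81}}\right)^{2} = \left(\frac{26}{427} + \frac{2 \sqrt{70}}{9}\right)^{2}$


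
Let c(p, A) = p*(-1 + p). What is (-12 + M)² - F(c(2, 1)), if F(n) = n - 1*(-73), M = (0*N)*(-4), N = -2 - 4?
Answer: 69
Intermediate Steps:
N = -6
M = 0 (M = (0*(-6))*(-4) = 0*(-4) = 0)
F(n) = 73 + n (F(n) = n + 73 = 73 + n)
(-12 + M)² - F(c(2, 1)) = (-12 + 0)² - (73 + 2*(-1 + 2)) = (-12)² - (73 + 2*1) = 144 - (73 + 2) = 144 - 1*75 = 144 - 75 = 69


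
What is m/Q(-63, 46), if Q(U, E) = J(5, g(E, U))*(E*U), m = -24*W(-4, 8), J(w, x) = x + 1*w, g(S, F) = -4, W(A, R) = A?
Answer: -16/483 ≈ -0.033126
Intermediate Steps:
J(w, x) = w + x (J(w, x) = x + w = w + x)
m = 96 (m = -24*(-4) = 96)
Q(U, E) = E*U (Q(U, E) = (5 - 4)*(E*U) = 1*(E*U) = E*U)
m/Q(-63, 46) = 96/((46*(-63))) = 96/(-2898) = 96*(-1/2898) = -16/483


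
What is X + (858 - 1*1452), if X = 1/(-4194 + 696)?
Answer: -2077813/3498 ≈ -594.00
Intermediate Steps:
X = -1/3498 (X = 1/(-3498) = -1/3498 ≈ -0.00028588)
X + (858 - 1*1452) = -1/3498 + (858 - 1*1452) = -1/3498 + (858 - 1452) = -1/3498 - 594 = -2077813/3498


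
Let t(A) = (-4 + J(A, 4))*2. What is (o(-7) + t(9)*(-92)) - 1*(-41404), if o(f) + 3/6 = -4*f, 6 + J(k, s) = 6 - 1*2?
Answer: 85071/2 ≈ 42536.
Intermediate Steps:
J(k, s) = -2 (J(k, s) = -6 + (6 - 1*2) = -6 + (6 - 2) = -6 + 4 = -2)
t(A) = -12 (t(A) = (-4 - 2)*2 = -6*2 = -12)
o(f) = -1/2 - 4*f
(o(-7) + t(9)*(-92)) - 1*(-41404) = ((-1/2 - 4*(-7)) - 12*(-92)) - 1*(-41404) = ((-1/2 + 28) + 1104) + 41404 = (55/2 + 1104) + 41404 = 2263/2 + 41404 = 85071/2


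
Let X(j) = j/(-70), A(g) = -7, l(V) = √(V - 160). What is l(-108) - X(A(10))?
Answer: -⅒ + 2*I*√67 ≈ -0.1 + 16.371*I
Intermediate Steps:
l(V) = √(-160 + V)
X(j) = -j/70 (X(j) = j*(-1/70) = -j/70)
l(-108) - X(A(10)) = √(-160 - 108) - (-1)*(-7)/70 = √(-268) - 1*⅒ = 2*I*√67 - ⅒ = -⅒ + 2*I*√67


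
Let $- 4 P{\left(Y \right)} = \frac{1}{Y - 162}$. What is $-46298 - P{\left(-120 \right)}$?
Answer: $- \frac{52224145}{1128} \approx -46298.0$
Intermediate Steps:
$P{\left(Y \right)} = - \frac{1}{4 \left(-162 + Y\right)}$ ($P{\left(Y \right)} = - \frac{1}{4 \left(Y - 162\right)} = - \frac{1}{4 \left(-162 + Y\right)}$)
$-46298 - P{\left(-120 \right)} = -46298 - - \frac{1}{-648 + 4 \left(-120\right)} = -46298 - - \frac{1}{-648 - 480} = -46298 - - \frac{1}{-1128} = -46298 - \left(-1\right) \left(- \frac{1}{1128}\right) = -46298 - \frac{1}{1128} = - \frac{52224145}{1128}$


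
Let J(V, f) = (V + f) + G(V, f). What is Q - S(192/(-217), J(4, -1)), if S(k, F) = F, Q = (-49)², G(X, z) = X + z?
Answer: 2395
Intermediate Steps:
J(V, f) = 2*V + 2*f (J(V, f) = (V + f) + (V + f) = 2*V + 2*f)
Q = 2401
Q - S(192/(-217), J(4, -1)) = 2401 - (2*4 + 2*(-1)) = 2401 - (8 - 2) = 2401 - 1*6 = 2401 - 6 = 2395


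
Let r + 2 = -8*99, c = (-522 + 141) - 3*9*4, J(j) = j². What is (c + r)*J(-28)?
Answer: -1005872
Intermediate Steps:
c = -489 (c = -381 - 27*4 = -381 - 108 = -489)
r = -794 (r = -2 - 8*99 = -2 - 792 = -794)
(c + r)*J(-28) = (-489 - 794)*(-28)² = -1283*784 = -1005872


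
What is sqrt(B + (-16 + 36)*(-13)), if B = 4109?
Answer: sqrt(3849) ≈ 62.040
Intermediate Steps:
sqrt(B + (-16 + 36)*(-13)) = sqrt(4109 + (-16 + 36)*(-13)) = sqrt(4109 + 20*(-13)) = sqrt(4109 - 260) = sqrt(3849)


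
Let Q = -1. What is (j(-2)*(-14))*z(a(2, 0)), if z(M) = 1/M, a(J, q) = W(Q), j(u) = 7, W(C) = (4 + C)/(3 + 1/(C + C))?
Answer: -245/3 ≈ -81.667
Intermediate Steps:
W(C) = (4 + C)/(3 + 1/(2*C))
a(J, q) = 6/5 (a(J, q) = 2*(-1)*(4 - 1)/(1 + 6*(-1)) = 2*(-1)*3/(1 - 6) = 2*(-1)*3/(-5) = 2*(-1)*(-1/5)*3 = 6/5)
(j(-2)*(-14))*z(a(2, 0)) = (7*(-14))/(6/5) = -98*5/6 = -245/3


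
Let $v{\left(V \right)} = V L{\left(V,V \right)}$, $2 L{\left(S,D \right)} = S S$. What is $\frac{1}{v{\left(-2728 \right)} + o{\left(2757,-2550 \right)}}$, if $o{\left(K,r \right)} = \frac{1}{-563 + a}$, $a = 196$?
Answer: $- \frac{367}{3725367886593} \approx -9.8514 \cdot 10^{-11}$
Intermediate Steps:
$L{\left(S,D \right)} = \frac{S^{2}}{2}$ ($L{\left(S,D \right)} = \frac{S S}{2} = \frac{S^{2}}{2}$)
$v{\left(V \right)} = \frac{V^{3}}{2}$ ($v{\left(V \right)} = V \frac{V^{2}}{2} = \frac{V^{3}}{2}$)
$o{\left(K,r \right)} = - \frac{1}{367}$ ($o{\left(K,r \right)} = \frac{1}{-563 + 196} = \frac{1}{-367} = - \frac{1}{367}$)
$\frac{1}{v{\left(-2728 \right)} + o{\left(2757,-2550 \right)}} = \frac{1}{\frac{\left(-2728\right)^{3}}{2} - \frac{1}{367}} = \frac{1}{\frac{1}{2} \left(-20301732352\right) - \frac{1}{367}} = \frac{1}{-10150866176 - \frac{1}{367}} = \frac{1}{- \frac{3725367886593}{367}} = - \frac{367}{3725367886593}$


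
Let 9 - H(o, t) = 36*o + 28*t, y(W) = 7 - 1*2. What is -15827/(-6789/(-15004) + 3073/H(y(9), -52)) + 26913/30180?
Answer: -99009183033463/17793594820 ≈ -5564.3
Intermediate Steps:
y(W) = 5 (y(W) = 7 - 2 = 5)
H(o, t) = 9 - 36*o - 28*t (H(o, t) = 9 - (36*o + 28*t) = 9 - (28*t + 36*o) = 9 + (-36*o - 28*t) = 9 - 36*o - 28*t)
-15827/(-6789/(-15004) + 3073/H(y(9), -52)) + 26913/30180 = -15827/(-6789/(-15004) + 3073/(9 - 36*5 - 28*(-52))) + 26913/30180 = -15827/(-6789*(-1/15004) + 3073/(9 - 180 + 1456)) + 26913*(1/30180) = -15827/(219/484 + 3073/1285) + 8971/10060 = -15827/1768747/621940 + 8971/10060 = -15827*621940/1768747 + 8971/10060 = -9843444380/1768747 + 8971/10060 = -99009183033463/17793594820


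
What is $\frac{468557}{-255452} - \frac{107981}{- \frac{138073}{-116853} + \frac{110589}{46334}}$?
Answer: $- \frac{149355987295830474667}{4935366052866148} \approx -30262.0$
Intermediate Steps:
$\frac{468557}{-255452} - \frac{107981}{- \frac{138073}{-116853} + \frac{110589}{46334}} = 468557 \left(- \frac{1}{255452}\right) - \frac{107981}{\left(-138073\right) \left(- \frac{1}{116853}\right) + 110589 \cdot \frac{1}{46334}} = - \frac{468557}{255452} - \frac{107981}{\frac{138073}{116853} + \frac{110589}{46334}} = - \frac{468557}{255452} - \frac{107981}{\frac{19320130799}{5414266902}} = - \frac{468557}{255452} - \frac{584637954344862}{19320130799} = - \frac{149355987295830474667}{4935366052866148}$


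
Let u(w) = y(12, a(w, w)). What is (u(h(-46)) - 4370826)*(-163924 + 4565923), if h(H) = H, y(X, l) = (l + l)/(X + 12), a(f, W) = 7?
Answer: -76961476453365/4 ≈ -1.9240e+13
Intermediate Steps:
y(X, l) = 2*l/(12 + X) (y(X, l) = (2*l)/(12 + X) = 2*l/(12 + X))
u(w) = 7/12 (u(w) = 2*7/(12 + 12) = 2*7/24 = 2*7*(1/24) = 7/12)
(u(h(-46)) - 4370826)*(-163924 + 4565923) = (7/12 - 4370826)*(-163924 + 4565923) = -52449905/12*4401999 = -76961476453365/4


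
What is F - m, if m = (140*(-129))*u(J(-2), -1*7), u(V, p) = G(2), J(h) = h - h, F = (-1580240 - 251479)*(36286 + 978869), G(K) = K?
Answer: -1859478665325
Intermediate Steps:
F = -1859478701445 (F = -1831719*1015155 = -1859478701445)
J(h) = 0
u(V, p) = 2
m = -36120 (m = (140*(-129))*2 = -18060*2 = -36120)
F - m = -1859478701445 - 1*(-36120) = -1859478701445 + 36120 = -1859478665325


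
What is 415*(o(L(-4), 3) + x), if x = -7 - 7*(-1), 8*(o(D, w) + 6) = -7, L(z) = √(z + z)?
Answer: -22825/8 ≈ -2853.1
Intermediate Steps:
L(z) = √2*√z (L(z) = √(2*z) = √2*√z)
o(D, w) = -55/8 (o(D, w) = -6 + (⅛)*(-7) = -6 - 7/8 = -55/8)
x = 0 (x = -7 + 7 = 0)
415*(o(L(-4), 3) + x) = 415*(-55/8 + 0) = 415*(-55/8) = -22825/8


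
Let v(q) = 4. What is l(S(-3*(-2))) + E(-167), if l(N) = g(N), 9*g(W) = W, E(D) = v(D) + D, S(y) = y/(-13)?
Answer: -6359/39 ≈ -163.05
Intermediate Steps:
S(y) = -y/13 (S(y) = y*(-1/13) = -y/13)
E(D) = 4 + D
g(W) = W/9
l(N) = N/9
l(S(-3*(-2))) + E(-167) = (-(-3)*(-2)/13)/9 + (4 - 167) = (-1/13*6)/9 - 163 = (⅑)*(-6/13) - 163 = -2/39 - 163 = -6359/39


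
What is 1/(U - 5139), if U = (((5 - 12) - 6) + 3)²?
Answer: -1/5039 ≈ -0.00019845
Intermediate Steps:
U = 100 (U = ((-7 - 6) + 3)² = (-13 + 3)² = (-10)² = 100)
1/(U - 5139) = 1/(100 - 5139) = 1/(-5039) = -1/5039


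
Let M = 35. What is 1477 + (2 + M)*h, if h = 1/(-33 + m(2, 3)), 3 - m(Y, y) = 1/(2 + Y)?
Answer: 178569/121 ≈ 1475.8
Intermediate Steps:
m(Y, y) = 3 - 1/(2 + Y)
h = -4/121 (h = 1/(-33 + (5 + 3*2)/(2 + 2)) = 1/(-33 + (5 + 6)/4) = 1/(-33 + (¼)*11) = 1/(-33 + 11/4) = 1/(-121/4) = -4/121 ≈ -0.033058)
1477 + (2 + M)*h = 1477 + (2 + 35)*(-4/121) = 1477 + 37*(-4/121) = 1477 - 148/121 = 178569/121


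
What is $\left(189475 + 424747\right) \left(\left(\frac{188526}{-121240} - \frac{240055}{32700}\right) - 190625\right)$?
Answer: $- \frac{82895536201501033}{707955} \approx -1.1709 \cdot 10^{11}$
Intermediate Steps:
$\left(189475 + 424747\right) \left(\left(\frac{188526}{-121240} - \frac{240055}{32700}\right) - 190625\right) = 614222 \left(\left(188526 \left(- \frac{1}{121240}\right) - \frac{48011}{6540}\right) - 190625\right) = 614222 \left(\left(- \frac{94263}{60620} - \frac{48011}{6540}\right) - 190625\right) = 614222 \left(- \frac{88172671}{9911370} - 190625\right) = 614222 \left(- \frac{1889443078921}{9911370}\right) = - \frac{82895536201501033}{707955}$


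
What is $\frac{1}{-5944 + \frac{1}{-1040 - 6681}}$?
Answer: $- \frac{7721}{45893625} \approx -0.00016824$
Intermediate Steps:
$\frac{1}{-5944 + \frac{1}{-1040 - 6681}} = \frac{1}{-5944 + \frac{1}{-7721}} = \frac{1}{-5944 - \frac{1}{7721}} = \frac{1}{- \frac{45893625}{7721}} = - \frac{7721}{45893625}$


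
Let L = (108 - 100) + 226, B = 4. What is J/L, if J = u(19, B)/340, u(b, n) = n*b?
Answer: 19/19890 ≈ 0.00095525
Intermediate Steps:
u(b, n) = b*n
J = 19/85 (J = (19*4)/340 = 76*(1/340) = 19/85 ≈ 0.22353)
L = 234 (L = 8 + 226 = 234)
J/L = (19/85)/234 = (19/85)*(1/234) = 19/19890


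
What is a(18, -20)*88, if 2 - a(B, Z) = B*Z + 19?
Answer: 30184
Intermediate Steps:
a(B, Z) = -17 - B*Z (a(B, Z) = 2 - (B*Z + 19) = 2 - (19 + B*Z) = 2 + (-19 - B*Z) = -17 - B*Z)
a(18, -20)*88 = (-17 - 1*18*(-20))*88 = (-17 + 360)*88 = 343*88 = 30184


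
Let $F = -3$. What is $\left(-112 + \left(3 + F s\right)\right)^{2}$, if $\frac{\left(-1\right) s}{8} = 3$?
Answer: $1369$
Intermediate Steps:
$s = -24$ ($s = \left(-8\right) 3 = -24$)
$\left(-112 + \left(3 + F s\right)\right)^{2} = \left(-112 + \left(3 - -72\right)\right)^{2} = \left(-112 + \left(3 + 72\right)\right)^{2} = \left(-112 + 75\right)^{2} = \left(-37\right)^{2} = 1369$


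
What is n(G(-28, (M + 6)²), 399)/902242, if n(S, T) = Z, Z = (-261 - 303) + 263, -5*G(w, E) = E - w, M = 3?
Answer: -301/902242 ≈ -0.00033361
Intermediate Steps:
G(w, E) = -E/5 + w/5 (G(w, E) = -(E - w)/5 = -E/5 + w/5)
Z = -301 (Z = -564 + 263 = -301)
n(S, T) = -301
n(G(-28, (M + 6)²), 399)/902242 = -301/902242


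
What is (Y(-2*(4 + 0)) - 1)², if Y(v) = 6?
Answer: 25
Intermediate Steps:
(Y(-2*(4 + 0)) - 1)² = (6 - 1)² = 5² = 25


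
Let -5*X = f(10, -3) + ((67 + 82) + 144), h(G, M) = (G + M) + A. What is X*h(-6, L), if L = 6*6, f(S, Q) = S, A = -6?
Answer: -7272/5 ≈ -1454.4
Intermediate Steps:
L = 36
h(G, M) = -6 + G + M (h(G, M) = (G + M) - 6 = -6 + G + M)
X = -303/5 (X = -(10 + ((67 + 82) + 144))/5 = -(10 + (149 + 144))/5 = -(10 + 293)/5 = -⅕*303 = -303/5 ≈ -60.600)
X*h(-6, L) = -303*(-6 - 6 + 36)/5 = -303/5*24 = -7272/5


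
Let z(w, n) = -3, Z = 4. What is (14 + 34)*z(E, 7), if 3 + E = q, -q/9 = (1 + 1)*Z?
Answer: -144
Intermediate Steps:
q = -72 (q = -9*(1 + 1)*4 = -18*4 = -9*8 = -72)
E = -75 (E = -3 - 72 = -75)
(14 + 34)*z(E, 7) = (14 + 34)*(-3) = 48*(-3) = -144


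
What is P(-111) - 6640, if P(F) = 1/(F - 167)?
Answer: -1845921/278 ≈ -6640.0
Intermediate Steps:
P(F) = 1/(-167 + F)
P(-111) - 6640 = 1/(-167 - 111) - 6640 = 1/(-278) - 6640 = -1/278 - 6640 = -1845921/278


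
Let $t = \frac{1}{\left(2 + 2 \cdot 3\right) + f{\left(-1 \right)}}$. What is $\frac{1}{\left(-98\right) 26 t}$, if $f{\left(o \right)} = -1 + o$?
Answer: $- \frac{3}{1274} \approx -0.0023548$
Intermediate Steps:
$t = \frac{1}{6}$ ($t = \frac{1}{\left(2 + 2 \cdot 3\right) - 2} = \frac{1}{\left(2 + 6\right) - 2} = \frac{1}{8 - 2} = \frac{1}{6} \approx 0.16667$)
$\frac{1}{\left(-98\right) 26 t} = \frac{1}{\left(-98\right) 26 \cdot \frac{1}{6}} = \frac{1}{\left(-2548\right) \frac{1}{6}} = \frac{1}{- \frac{1274}{3}} = - \frac{3}{1274}$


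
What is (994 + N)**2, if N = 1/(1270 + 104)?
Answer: 1865292183049/1887876 ≈ 9.8804e+5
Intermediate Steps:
N = 1/1374 ≈ 0.00072780
(994 + N)**2 = (994 + 1/1374)**2 = (1365757/1374)**2 = 1865292183049/1887876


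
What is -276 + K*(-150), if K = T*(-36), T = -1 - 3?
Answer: -21876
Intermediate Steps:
T = -4
K = 144 (K = -4*(-36) = 144)
-276 + K*(-150) = -276 + 144*(-150) = -276 - 21600 = -21876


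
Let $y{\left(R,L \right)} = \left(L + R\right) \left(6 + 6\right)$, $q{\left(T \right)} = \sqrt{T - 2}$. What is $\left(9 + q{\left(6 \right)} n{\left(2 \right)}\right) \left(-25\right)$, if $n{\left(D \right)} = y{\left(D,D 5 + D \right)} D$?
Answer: $-17025$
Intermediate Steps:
$q{\left(T \right)} = \sqrt{-2 + T}$
$y{\left(R,L \right)} = 12 L + 12 R$ ($y{\left(R,L \right)} = \left(L + R\right) 12 = 12 L + 12 R$)
$n{\left(D \right)} = 84 D^{2}$ ($n{\left(D \right)} = \left(12 \left(D 5 + D\right) + 12 D\right) D = \left(12 \left(5 D + D\right) + 12 D\right) D = \left(12 \cdot 6 D + 12 D\right) D = \left(72 D + 12 D\right) D = 84 D D = 84 D^{2}$)
$\left(9 + q{\left(6 \right)} n{\left(2 \right)}\right) \left(-25\right) = \left(9 + \sqrt{-2 + 6} \cdot 84 \cdot 2^{2}\right) \left(-25\right) = \left(9 + \sqrt{4} \cdot 84 \cdot 4\right) \left(-25\right) = \left(9 + 2 \cdot 336\right) \left(-25\right) = \left(9 + 672\right) \left(-25\right) = 681 \left(-25\right) = -17025$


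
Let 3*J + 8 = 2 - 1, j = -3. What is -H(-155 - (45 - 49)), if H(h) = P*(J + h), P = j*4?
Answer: -1840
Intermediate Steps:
P = -12 (P = -3*4 = -12)
J = -7/3 (J = -8/3 + (2 - 1)/3 = -8/3 + (1/3)*1 = -8/3 + 1/3 = -7/3 ≈ -2.3333)
H(h) = 28 - 12*h (H(h) = -12*(-7/3 + h) = 28 - 12*h)
-H(-155 - (45 - 49)) = -(28 - 12*(-155 - (45 - 49))) = -(28 - 12*(-155 - 1*(-4))) = -(28 - 12*(-155 + 4)) = -(28 - 12*(-151)) = -(28 + 1812) = -1*1840 = -1840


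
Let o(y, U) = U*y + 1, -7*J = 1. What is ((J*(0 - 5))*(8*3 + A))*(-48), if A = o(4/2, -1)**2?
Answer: -6000/7 ≈ -857.14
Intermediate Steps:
J = -1/7 (J = -1/7*1 = -1/7 ≈ -0.14286)
o(y, U) = 1 + U*y
A = 1 (A = (1 - 4/2)**2 = (1 - 1*2)**2 = (1 - 2)**2 = (-1)**2 = 1)
((J*(0 - 5))*(8*3 + A))*(-48) = ((-(0 - 5)/7)*(8*3 + 1))*(-48) = ((-1/7*(-5))*(24 + 1))*(-48) = ((5/7)*25)*(-48) = (125/7)*(-48) = -6000/7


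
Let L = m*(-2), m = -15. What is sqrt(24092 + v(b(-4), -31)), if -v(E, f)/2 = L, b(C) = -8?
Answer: 4*sqrt(1502) ≈ 155.02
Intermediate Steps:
L = 30 (L = -15*(-2) = 30)
v(E, f) = -60 (v(E, f) = -2*30 = -60)
sqrt(24092 + v(b(-4), -31)) = sqrt(24092 - 60) = sqrt(24032) = 4*sqrt(1502)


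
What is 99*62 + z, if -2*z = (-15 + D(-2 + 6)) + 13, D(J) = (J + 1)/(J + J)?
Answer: 98219/16 ≈ 6138.7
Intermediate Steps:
D(J) = (1 + J)/(2*J) (D(J) = (1 + J)/((2*J)) = (1 + J)*(1/(2*J)) = (1 + J)/(2*J))
z = 11/16 (z = -((-15 + (1 + (-2 + 6))/(2*(-2 + 6))) + 13)/2 = -((-15 + (1/2)*(1 + 4)/4) + 13)/2 = -((-15 + (1/2)*(1/4)*5) + 13)/2 = -((-15 + 5/8) + 13)/2 = -(-115/8 + 13)/2 = -1/2*(-11/8) = 11/16 ≈ 0.68750)
99*62 + z = 99*62 + 11/16 = 6138 + 11/16 = 98219/16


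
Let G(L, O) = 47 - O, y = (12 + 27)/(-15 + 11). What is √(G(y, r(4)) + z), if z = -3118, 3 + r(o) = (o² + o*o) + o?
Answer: 4*I*√194 ≈ 55.714*I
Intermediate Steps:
y = -39/4 (y = 39/(-4) = 39*(-¼) = -39/4 ≈ -9.7500)
r(o) = -3 + o + 2*o² (r(o) = -3 + ((o² + o*o) + o) = -3 + ((o² + o²) + o) = -3 + (2*o² + o) = -3 + (o + 2*o²) = -3 + o + 2*o²)
√(G(y, r(4)) + z) = √((47 - (-3 + 4 + 2*4²)) - 3118) = √((47 - (-3 + 4 + 2*16)) - 3118) = √((47 - (-3 + 4 + 32)) - 3118) = √((47 - 1*33) - 3118) = √((47 - 33) - 3118) = √(14 - 3118) = √(-3104) = 4*I*√194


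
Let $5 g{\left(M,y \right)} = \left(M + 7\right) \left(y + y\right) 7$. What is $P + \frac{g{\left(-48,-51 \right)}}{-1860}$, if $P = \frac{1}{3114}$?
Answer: $- \frac{3797914}{1206675} \approx -3.1474$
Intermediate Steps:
$P = \frac{1}{3114} \approx 0.00032113$
$g{\left(M,y \right)} = \frac{14 y \left(7 + M\right)}{5}$ ($g{\left(M,y \right)} = \frac{\left(M + 7\right) \left(y + y\right) 7}{5} = \frac{\left(7 + M\right) 2 y 7}{5} = \frac{2 y \left(7 + M\right) 7}{5} = \frac{14 y \left(7 + M\right)}{5}$)
$P + \frac{g{\left(-48,-51 \right)}}{-1860} = \frac{1}{3114} + \frac{\frac{14}{5} \left(-51\right) \left(7 - 48\right)}{-1860} = \frac{1}{3114} + \frac{14}{5} \left(-51\right) \left(-41\right) \left(- \frac{1}{1860}\right) = \frac{1}{3114} + \frac{29274}{5} \left(- \frac{1}{1860}\right) = \frac{1}{3114} - \frac{4879}{1550} = - \frac{3797914}{1206675}$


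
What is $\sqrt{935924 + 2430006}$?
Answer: $\sqrt{3365930} \approx 1834.6$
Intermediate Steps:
$\sqrt{935924 + 2430006} = \sqrt{3365930}$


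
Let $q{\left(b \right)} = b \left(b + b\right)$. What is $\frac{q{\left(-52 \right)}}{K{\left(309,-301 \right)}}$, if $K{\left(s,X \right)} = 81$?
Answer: $\frac{5408}{81} \approx 66.765$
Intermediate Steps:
$q{\left(b \right)} = 2 b^{2}$ ($q{\left(b \right)} = b 2 b = 2 b^{2}$)
$\frac{q{\left(-52 \right)}}{K{\left(309,-301 \right)}} = \frac{2 \left(-52\right)^{2}}{81} = 2 \cdot 2704 \cdot \frac{1}{81} = 5408 \cdot \frac{1}{81} = \frac{5408}{81}$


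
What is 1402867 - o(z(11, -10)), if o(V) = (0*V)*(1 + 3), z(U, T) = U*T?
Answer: 1402867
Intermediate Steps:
z(U, T) = T*U
o(V) = 0 (o(V) = 0*4 = 0)
1402867 - o(z(11, -10)) = 1402867 - 1*0 = 1402867 + 0 = 1402867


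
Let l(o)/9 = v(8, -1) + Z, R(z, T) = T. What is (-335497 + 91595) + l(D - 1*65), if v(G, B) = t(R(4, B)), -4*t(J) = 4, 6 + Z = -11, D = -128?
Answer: -244064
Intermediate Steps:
Z = -17 (Z = -6 - 11 = -17)
t(J) = -1 (t(J) = -¼*4 = -1)
v(G, B) = -1
l(o) = -162 (l(o) = 9*(-1 - 17) = 9*(-18) = -162)
(-335497 + 91595) + l(D - 1*65) = (-335497 + 91595) - 162 = -243902 - 162 = -244064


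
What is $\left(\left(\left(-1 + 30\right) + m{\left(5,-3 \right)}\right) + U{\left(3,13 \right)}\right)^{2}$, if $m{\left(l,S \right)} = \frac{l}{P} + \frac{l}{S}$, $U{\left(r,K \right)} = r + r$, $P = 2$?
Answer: $\frac{46225}{36} \approx 1284.0$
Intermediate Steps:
$U{\left(r,K \right)} = 2 r$
$m{\left(l,S \right)} = \frac{l}{2} + \frac{l}{S}$
$\left(\left(\left(-1 + 30\right) + m{\left(5,-3 \right)}\right) + U{\left(3,13 \right)}\right)^{2} = \left(\left(\left(-1 + 30\right) + \left(\frac{1}{2} \cdot 5 + \frac{5}{-3}\right)\right) + 2 \cdot 3\right)^{2} = \left(\left(29 + \left(\frac{5}{2} + 5 \left(- \frac{1}{3}\right)\right)\right) + 6\right)^{2} = \left(\left(29 + \left(\frac{5}{2} - \frac{5}{3}\right)\right) + 6\right)^{2} = \left(\left(29 + \frac{5}{6}\right) + 6\right)^{2} = \left(\frac{179}{6} + 6\right)^{2} = \left(\frac{215}{6}\right)^{2} = \frac{46225}{36}$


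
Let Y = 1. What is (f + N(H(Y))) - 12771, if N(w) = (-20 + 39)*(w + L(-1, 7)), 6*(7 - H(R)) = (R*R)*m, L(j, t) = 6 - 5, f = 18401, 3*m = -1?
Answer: 104095/18 ≈ 5783.1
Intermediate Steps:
m = -⅓ (m = (⅓)*(-1) = -⅓ ≈ -0.33333)
L(j, t) = 1
H(R) = 7 + R²/18 (H(R) = 7 - R*R*(-1)/(6*3) = 7 - R²*(-1)/(6*3) = 7 - (-1)*R²/18 = 7 + R²/18)
N(w) = 19 + 19*w (N(w) = (-20 + 39)*(w + 1) = 19*(1 + w) = 19 + 19*w)
(f + N(H(Y))) - 12771 = (18401 + (19 + 19*(7 + (1/18)*1²))) - 12771 = (18401 + (19 + 19*(7 + (1/18)*1))) - 12771 = (18401 + (19 + 19*(7 + 1/18))) - 12771 = (18401 + (19 + 19*(127/18))) - 12771 = (18401 + (19 + 2413/18)) - 12771 = (18401 + 2755/18) - 12771 = 333973/18 - 12771 = 104095/18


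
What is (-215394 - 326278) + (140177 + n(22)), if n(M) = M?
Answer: -401473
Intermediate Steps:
(-215394 - 326278) + (140177 + n(22)) = (-215394 - 326278) + (140177 + 22) = -541672 + 140199 = -401473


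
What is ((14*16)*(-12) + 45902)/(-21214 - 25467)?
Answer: -43214/46681 ≈ -0.92573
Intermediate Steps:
((14*16)*(-12) + 45902)/(-21214 - 25467) = (224*(-12) + 45902)/(-46681) = (-2688 + 45902)*(-1/46681) = 43214*(-1/46681) = -43214/46681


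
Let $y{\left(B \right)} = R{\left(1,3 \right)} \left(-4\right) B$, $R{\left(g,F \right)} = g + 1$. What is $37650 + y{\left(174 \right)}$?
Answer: $36258$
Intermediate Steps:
$R{\left(g,F \right)} = 1 + g$
$y{\left(B \right)} = - 8 B$ ($y{\left(B \right)} = \left(1 + 1\right) \left(-4\right) B = 2 \left(-4\right) B = - 8 B$)
$37650 + y{\left(174 \right)} = 37650 - 1392 = 36258$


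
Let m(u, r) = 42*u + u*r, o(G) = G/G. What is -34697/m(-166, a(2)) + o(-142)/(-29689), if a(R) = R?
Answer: 93646539/19713496 ≈ 4.7504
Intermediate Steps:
o(G) = 1
m(u, r) = 42*u + r*u
-34697/m(-166, a(2)) + o(-142)/(-29689) = -34697*(-1/(166*(42 + 2))) + 1/(-29689) = -34697/((-166*44)) + 1*(-1/29689) = -34697/(-7304) - 1/29689 = -34697*(-1/7304) - 1/29689 = 34697/7304 - 1/29689 = 93646539/19713496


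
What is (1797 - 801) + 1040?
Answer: 2036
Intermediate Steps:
(1797 - 801) + 1040 = 996 + 1040 = 2036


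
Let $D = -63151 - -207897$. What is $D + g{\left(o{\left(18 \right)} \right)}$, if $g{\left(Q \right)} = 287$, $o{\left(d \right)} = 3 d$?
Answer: $145033$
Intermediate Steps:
$D = 144746$ ($D = -63151 + 207897 = 144746$)
$D + g{\left(o{\left(18 \right)} \right)} = 144746 + 287 = 145033$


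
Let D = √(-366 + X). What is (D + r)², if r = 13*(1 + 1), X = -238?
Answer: 72 + 104*I*√151 ≈ 72.0 + 1278.0*I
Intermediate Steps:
D = 2*I*√151 (D = √(-366 - 238) = √(-604) = 2*I*√151 ≈ 24.576*I)
r = 26 (r = 13*2 = 26)
(D + r)² = (2*I*√151 + 26)² = (26 + 2*I*√151)²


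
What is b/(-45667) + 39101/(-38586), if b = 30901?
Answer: -2977971353/1762106862 ≈ -1.6900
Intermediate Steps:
b/(-45667) + 39101/(-38586) = 30901/(-45667) + 39101/(-38586) = 30901*(-1/45667) + 39101*(-1/38586) = -30901/45667 - 39101/38586 = -2977971353/1762106862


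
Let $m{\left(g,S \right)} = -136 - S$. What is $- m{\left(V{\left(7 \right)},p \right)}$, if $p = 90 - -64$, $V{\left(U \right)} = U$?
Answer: $290$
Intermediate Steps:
$p = 154$ ($p = 90 + 64 = 154$)
$- m{\left(V{\left(7 \right)},p \right)} = - (-136 - 154) = \left(-1\right) \left(-290\right) = 290$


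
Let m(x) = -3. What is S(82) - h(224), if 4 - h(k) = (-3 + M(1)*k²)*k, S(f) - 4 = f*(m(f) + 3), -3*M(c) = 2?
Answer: -22480864/3 ≈ -7.4936e+6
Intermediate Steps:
M(c) = -⅔ (M(c) = -⅓*2 = -⅔)
S(f) = 4 (S(f) = 4 + f*(-3 + 3) = 4 + f*0 = 4 + 0 = 4)
h(k) = 4 - k*(-3 - 2*k²/3) (h(k) = 4 - (-3 - 2*k²/3)*k = 4 - k*(-3 - 2*k²/3))
S(82) - h(224) = 4 - (4 + 3*224 + (⅔)*224³) = 4 - (4 + 672 + (⅔)*11239424) = 4 - (4 + 672 + 22478848/3) = 4 - 1*22480876/3 = 4 - 22480876/3 = -22480864/3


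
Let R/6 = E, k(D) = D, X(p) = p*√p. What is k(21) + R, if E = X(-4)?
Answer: 21 - 48*I ≈ 21.0 - 48.0*I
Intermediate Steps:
X(p) = p^(3/2)
E = -8*I (E = (-4)^(3/2) = -8*I ≈ -8.0*I)
R = -48*I (R = 6*(-8*I) = -48*I ≈ -48.0*I)
k(21) + R = 21 - 48*I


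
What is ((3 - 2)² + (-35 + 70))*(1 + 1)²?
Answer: 144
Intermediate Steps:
((3 - 2)² + (-35 + 70))*(1 + 1)² = (1² + 35)*2² = (1 + 35)*4 = 36*4 = 144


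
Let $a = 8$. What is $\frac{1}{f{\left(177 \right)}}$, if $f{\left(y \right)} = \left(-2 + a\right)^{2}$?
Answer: $\frac{1}{36} \approx 0.027778$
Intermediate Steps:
$f{\left(y \right)} = 36$ ($f{\left(y \right)} = \left(-2 + 8\right)^{2} = 6^{2} = 36$)
$\frac{1}{f{\left(177 \right)}} = \frac{1}{36}$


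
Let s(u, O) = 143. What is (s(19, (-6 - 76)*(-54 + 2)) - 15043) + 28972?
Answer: 14072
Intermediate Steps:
(s(19, (-6 - 76)*(-54 + 2)) - 15043) + 28972 = (143 - 15043) + 28972 = -14900 + 28972 = 14072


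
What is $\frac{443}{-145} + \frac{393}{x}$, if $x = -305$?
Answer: $- \frac{7684}{1769} \approx -4.3437$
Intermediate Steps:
$\frac{443}{-145} + \frac{393}{x} = \frac{443}{-145} + \frac{393}{-305} = 443 \left(- \frac{1}{145}\right) + 393 \left(- \frac{1}{305}\right) = - \frac{443}{145} - \frac{393}{305} = - \frac{7684}{1769}$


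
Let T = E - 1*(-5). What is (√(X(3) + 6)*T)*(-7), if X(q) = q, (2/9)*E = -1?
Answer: -21/2 ≈ -10.500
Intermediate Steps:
E = -9/2 (E = (9/2)*(-1) = -9/2 ≈ -4.5000)
T = ½ (T = -9/2 - 1*(-5) = -9/2 + 5 = ½ ≈ 0.50000)
(√(X(3) + 6)*T)*(-7) = (√(3 + 6)*(½))*(-7) = (√9*(½))*(-7) = (3*(½))*(-7) = (3/2)*(-7) = -21/2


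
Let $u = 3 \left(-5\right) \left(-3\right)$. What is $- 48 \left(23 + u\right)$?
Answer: $-3264$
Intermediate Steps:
$u = 45$ ($u = \left(-15\right) \left(-3\right) = 45$)
$- 48 \left(23 + u\right) = - 48 \left(23 + 45\right) = \left(-48\right) 68 = -3264$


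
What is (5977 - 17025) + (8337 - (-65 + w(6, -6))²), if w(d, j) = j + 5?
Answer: -7067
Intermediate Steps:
w(d, j) = 5 + j
(5977 - 17025) + (8337 - (-65 + w(6, -6))²) = (5977 - 17025) + (8337 - (-65 + (5 - 6))²) = -11048 + (8337 - (-65 - 1)²) = -11048 + (8337 - 1*(-66)²) = -11048 + (8337 - 1*4356) = -11048 + (8337 - 4356) = -11048 + 3981 = -7067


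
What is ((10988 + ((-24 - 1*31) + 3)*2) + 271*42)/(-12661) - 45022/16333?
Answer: -933694120/206792113 ≈ -4.5151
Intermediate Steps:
((10988 + ((-24 - 1*31) + 3)*2) + 271*42)/(-12661) - 45022/16333 = ((10988 + ((-24 - 31) + 3)*2) + 11382)*(-1/12661) - 45022*1/16333 = ((10988 + (-55 + 3)*2) + 11382)*(-1/12661) - 45022/16333 = ((10988 - 52*2) + 11382)*(-1/12661) - 45022/16333 = ((10988 - 104) + 11382)*(-1/12661) - 45022/16333 = (10884 + 11382)*(-1/12661) - 45022/16333 = 22266*(-1/12661) - 45022/16333 = -22266/12661 - 45022/16333 = -933694120/206792113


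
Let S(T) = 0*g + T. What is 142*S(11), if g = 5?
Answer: 1562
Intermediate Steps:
S(T) = T (S(T) = 0*5 + T = 0 + T = T)
142*S(11) = 142*11 = 1562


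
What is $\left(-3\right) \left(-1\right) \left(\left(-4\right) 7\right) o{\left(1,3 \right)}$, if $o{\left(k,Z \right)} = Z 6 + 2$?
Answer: $-1680$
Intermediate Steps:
$o{\left(k,Z \right)} = 2 + 6 Z$ ($o{\left(k,Z \right)} = 6 Z + 2 = 2 + 6 Z$)
$\left(-3\right) \left(-1\right) \left(\left(-4\right) 7\right) o{\left(1,3 \right)} = \left(-3\right) \left(-1\right) \left(\left(-4\right) 7\right) \left(2 + 6 \cdot 3\right) = 3 \left(-28\right) \left(2 + 18\right) = \left(-84\right) 20 = -1680$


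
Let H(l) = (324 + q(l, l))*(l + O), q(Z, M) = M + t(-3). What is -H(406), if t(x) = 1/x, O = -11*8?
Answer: -232034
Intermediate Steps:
O = -88
t(x) = 1/x
q(Z, M) = -1/3 + M (q(Z, M) = M + 1/(-3) = M - 1/3 = -1/3 + M)
H(l) = (-88 + l)*(971/3 + l) (H(l) = (324 + (-1/3 + l))*(l - 88) = (971/3 + l)*(-88 + l) = (-88 + l)*(971/3 + l))
-H(406) = -(-85448/3 + 406**2 + (707/3)*406) = -(-85448/3 + 164836 + 287042/3) = -1*232034 = -232034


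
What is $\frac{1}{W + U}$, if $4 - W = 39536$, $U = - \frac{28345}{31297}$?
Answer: $- \frac{31297}{1237261349} \approx -2.5295 \cdot 10^{-5}$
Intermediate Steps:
$U = - \frac{28345}{31297}$ ($U = \left(-28345\right) \frac{1}{31297} = - \frac{28345}{31297} \approx -0.90568$)
$W = -39532$ ($W = 4 - 39536 = -39532$)
$\frac{1}{W + U} = \frac{1}{-39532 - \frac{28345}{31297}} = \frac{1}{- \frac{1237261349}{31297}} = - \frac{31297}{1237261349}$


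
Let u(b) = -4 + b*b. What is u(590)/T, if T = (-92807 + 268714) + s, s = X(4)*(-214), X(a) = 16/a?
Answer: 348096/175051 ≈ 1.9885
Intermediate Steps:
u(b) = -4 + b²
s = -856 (s = (16/4)*(-214) = (16*(¼))*(-214) = 4*(-214) = -856)
T = 175051 (T = (-92807 + 268714) - 856 = 175907 - 856 = 175051)
u(590)/T = (-4 + 590²)/175051 = (-4 + 348100)*(1/175051) = 348096*(1/175051) = 348096/175051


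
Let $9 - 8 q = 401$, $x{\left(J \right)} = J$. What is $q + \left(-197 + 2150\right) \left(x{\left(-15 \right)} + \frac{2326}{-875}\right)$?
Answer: $- \frac{4316954}{125} \approx -34536.0$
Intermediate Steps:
$q = -49$ ($q = \frac{9}{8} - \frac{401}{8} = -49$)
$q + \left(-197 + 2150\right) \left(x{\left(-15 \right)} + \frac{2326}{-875}\right) = -49 + \left(-197 + 2150\right) \left(-15 + \frac{2326}{-875}\right) = -49 + 1953 \left(-15 + 2326 \left(- \frac{1}{875}\right)\right) = -49 + 1953 \left(-15 - \frac{2326}{875}\right) = -49 + 1953 \left(- \frac{15451}{875}\right) = -49 - \frac{4310829}{125} = - \frac{4316954}{125}$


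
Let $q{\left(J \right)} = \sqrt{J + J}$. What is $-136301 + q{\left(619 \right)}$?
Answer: $-136301 + \sqrt{1238} \approx -1.3627 \cdot 10^{5}$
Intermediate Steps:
$q{\left(J \right)} = \sqrt{2} \sqrt{J}$ ($q{\left(J \right)} = \sqrt{2 J} = \sqrt{2} \sqrt{J}$)
$-136301 + q{\left(619 \right)} = -136301 + \sqrt{2} \sqrt{619} = -136301 + \sqrt{1238}$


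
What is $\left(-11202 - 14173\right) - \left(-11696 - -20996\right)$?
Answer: $-34675$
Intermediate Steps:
$\left(-11202 - 14173\right) - \left(-11696 - -20996\right) = \left(-11202 - 14173\right) - \left(-11696 + 20996\right) = -25375 - 9300 = -34675$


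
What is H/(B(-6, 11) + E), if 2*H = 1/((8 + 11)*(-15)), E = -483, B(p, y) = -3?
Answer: 1/277020 ≈ 3.6098e-6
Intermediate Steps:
H = -1/570 (H = (1/((8 + 11)*(-15)))/2 = (-1/15/19)/2 = ((1/19)*(-1/15))/2 = (½)*(-1/285) = -1/570 ≈ -0.0017544)
H/(B(-6, 11) + E) = -1/(570*(-3 - 483)) = -1/570/(-486) = -1/570*(-1/486) = 1/277020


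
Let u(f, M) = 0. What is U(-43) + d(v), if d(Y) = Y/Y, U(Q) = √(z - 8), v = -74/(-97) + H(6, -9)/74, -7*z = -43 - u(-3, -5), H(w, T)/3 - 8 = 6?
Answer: 1 + I*√91/7 ≈ 1.0 + 1.3628*I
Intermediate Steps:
H(w, T) = 42 (H(w, T) = 24 + 3*6 = 24 + 18 = 42)
z = 43/7 (z = -(-43 - 1*0)/7 = -(-43 + 0)/7 = -⅐*(-43) = 43/7 ≈ 6.1429)
v = 4775/3589 (v = -74/(-97) + 42/74 = -74*(-1/97) + 42*(1/74) = 74/97 + 21/37 = 4775/3589 ≈ 1.3305)
U(Q) = I*√91/7 (U(Q) = √(43/7 - 8) = √(-13/7) = I*√91/7)
d(Y) = 1
U(-43) + d(v) = I*√91/7 + 1 = 1 + I*√91/7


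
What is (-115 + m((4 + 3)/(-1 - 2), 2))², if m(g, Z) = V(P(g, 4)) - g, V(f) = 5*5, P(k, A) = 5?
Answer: 69169/9 ≈ 7685.4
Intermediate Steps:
V(f) = 25
m(g, Z) = 25 - g
(-115 + m((4 + 3)/(-1 - 2), 2))² = (-115 + (25 - (4 + 3)/(-1 - 2)))² = (-115 + (25 - 7/(-3)))² = (-115 + (25 - 7*(-1)/3))² = (-115 + (25 - 1*(-7/3)))² = (-115 + (25 + 7/3))² = (-115 + 82/3)² = (-263/3)² = 69169/9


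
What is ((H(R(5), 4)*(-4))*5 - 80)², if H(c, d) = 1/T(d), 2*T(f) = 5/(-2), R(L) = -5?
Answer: 4096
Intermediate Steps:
T(f) = -5/4 (T(f) = (5/(-2))/2 = (5*(-½))/2 = (½)*(-5/2) = -5/4)
H(c, d) = -⅘ (H(c, d) = 1/(-5/4) = 1*(-⅘) = -⅘)
((H(R(5), 4)*(-4))*5 - 80)² = (-⅘*(-4)*5 - 80)² = ((16/5)*5 - 80)² = (16 - 80)² = (-64)² = 4096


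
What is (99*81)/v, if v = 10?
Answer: 8019/10 ≈ 801.90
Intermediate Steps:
(99*81)/v = (99*81)/10 = 8019*(⅒) = 8019/10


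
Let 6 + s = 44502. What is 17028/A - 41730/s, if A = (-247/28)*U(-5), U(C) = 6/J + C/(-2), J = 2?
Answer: -644596093/1831752 ≈ -351.90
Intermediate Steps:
U(C) = 3 - C/2 (U(C) = 6/2 + C/(-2) = 6*(½) + C*(-½) = 3 - C/2)
s = 44496 (s = -6 + 44502 = 44496)
A = -2717/56 (A = (-247/28)*(3 - ½*(-5)) = (-247/28)*(3 + 5/2) = -19*13/28*(11/2) = -247/28*11/2 = -2717/56 ≈ -48.518)
17028/A - 41730/s = 17028/(-2717/56) - 41730/44496 = 17028*(-56/2717) - 41730*1/44496 = -86688/247 - 6955/7416 = -644596093/1831752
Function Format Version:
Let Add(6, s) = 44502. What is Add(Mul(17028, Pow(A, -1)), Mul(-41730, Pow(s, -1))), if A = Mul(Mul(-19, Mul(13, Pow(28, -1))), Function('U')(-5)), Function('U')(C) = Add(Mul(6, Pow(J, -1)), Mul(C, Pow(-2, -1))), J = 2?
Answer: Rational(-644596093, 1831752) ≈ -351.90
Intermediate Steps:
Function('U')(C) = Add(3, Mul(Rational(-1, 2), C)) (Function('U')(C) = Add(Mul(6, Pow(2, -1)), Mul(C, Pow(-2, -1))) = Add(Mul(6, Rational(1, 2)), Mul(C, Rational(-1, 2))) = Add(3, Mul(Rational(-1, 2), C)))
s = 44496 (s = Add(-6, 44502) = 44496)
A = Rational(-2717, 56) (A = Mul(Mul(-19, Mul(13, Pow(28, -1))), Add(3, Mul(Rational(-1, 2), -5))) = Mul(Mul(-19, Mul(13, Rational(1, 28))), Add(3, Rational(5, 2))) = Mul(Mul(-19, Rational(13, 28)), Rational(11, 2)) = Mul(Rational(-247, 28), Rational(11, 2)) = Rational(-2717, 56) ≈ -48.518)
Add(Mul(17028, Pow(A, -1)), Mul(-41730, Pow(s, -1))) = Add(Mul(17028, Pow(Rational(-2717, 56), -1)), Mul(-41730, Pow(44496, -1))) = Add(Mul(17028, Rational(-56, 2717)), Mul(-41730, Rational(1, 44496))) = Add(Rational(-86688, 247), Rational(-6955, 7416)) = Rational(-644596093, 1831752)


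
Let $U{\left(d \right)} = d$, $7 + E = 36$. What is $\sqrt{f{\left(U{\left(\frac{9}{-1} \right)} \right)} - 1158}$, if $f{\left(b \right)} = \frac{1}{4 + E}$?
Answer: $\frac{i \sqrt{1261029}}{33} \approx 34.029 i$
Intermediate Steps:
$E = 29$ ($E = -7 + 36 = 29$)
$f{\left(b \right)} = \frac{1}{33}$ ($f{\left(b \right)} = \frac{1}{4 + 29} = \frac{1}{33}$)
$\sqrt{f{\left(U{\left(\frac{9}{-1} \right)} \right)} - 1158} = \sqrt{\frac{1}{33} - 1158} = \sqrt{- \frac{38213}{33}} = \frac{i \sqrt{1261029}}{33}$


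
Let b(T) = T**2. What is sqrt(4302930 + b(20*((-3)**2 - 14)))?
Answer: sqrt(4312930) ≈ 2076.8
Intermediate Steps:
sqrt(4302930 + b(20*((-3)**2 - 14))) = sqrt(4302930 + (20*((-3)**2 - 14))**2) = sqrt(4302930 + (20*(9 - 14))**2) = sqrt(4302930 + (20*(-5))**2) = sqrt(4302930 + (-100)**2) = sqrt(4302930 + 10000) = sqrt(4312930)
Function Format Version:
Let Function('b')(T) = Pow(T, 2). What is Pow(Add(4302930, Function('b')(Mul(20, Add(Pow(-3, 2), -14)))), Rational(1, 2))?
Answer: Pow(4312930, Rational(1, 2)) ≈ 2076.8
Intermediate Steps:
Pow(Add(4302930, Function('b')(Mul(20, Add(Pow(-3, 2), -14)))), Rational(1, 2)) = Pow(Add(4302930, Pow(Mul(20, Add(Pow(-3, 2), -14)), 2)), Rational(1, 2)) = Pow(Add(4302930, Pow(Mul(20, Add(9, -14)), 2)), Rational(1, 2)) = Pow(Add(4302930, Pow(Mul(20, -5), 2)), Rational(1, 2)) = Pow(Add(4302930, Pow(-100, 2)), Rational(1, 2)) = Pow(Add(4302930, 10000), Rational(1, 2)) = Pow(4312930, Rational(1, 2))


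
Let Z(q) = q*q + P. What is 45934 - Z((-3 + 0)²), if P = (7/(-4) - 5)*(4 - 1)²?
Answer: 183655/4 ≈ 45914.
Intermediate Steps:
P = -243/4 (P = (7*(-¼) - 5)*3² = (-7/4 - 5)*9 = -27/4*9 = -243/4 ≈ -60.750)
Z(q) = -243/4 + q² (Z(q) = q*q - 243/4 = q² - 243/4 = -243/4 + q²)
45934 - Z((-3 + 0)²) = 45934 - (-243/4 + ((-3 + 0)²)²) = 45934 - (-243/4 + ((-3)²)²) = 45934 - (-243/4 + 9²) = 45934 - (-243/4 + 81) = 45934 - 1*81/4 = 45934 - 81/4 = 183655/4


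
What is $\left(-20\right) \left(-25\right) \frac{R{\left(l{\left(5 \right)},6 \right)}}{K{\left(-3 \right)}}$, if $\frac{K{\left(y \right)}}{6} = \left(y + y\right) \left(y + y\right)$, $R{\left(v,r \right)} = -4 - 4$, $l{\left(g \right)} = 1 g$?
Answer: $- \frac{500}{27} \approx -18.519$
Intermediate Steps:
$l{\left(g \right)} = g$
$R{\left(v,r \right)} = -8$ ($R{\left(v,r \right)} = -4 - 4 = -8$)
$K{\left(y \right)} = 24 y^{2}$ ($K{\left(y \right)} = 6 \left(y + y\right) \left(y + y\right) = 6 \cdot 2 y 2 y = 6 \cdot 4 y^{2} = 24 y^{2}$)
$\left(-20\right) \left(-25\right) \frac{R{\left(l{\left(5 \right)},6 \right)}}{K{\left(-3 \right)}} = \left(-20\right) \left(-25\right) \left(- \frac{8}{24 \left(-3\right)^{2}}\right) = 500 \left(- \frac{8}{24 \cdot 9}\right) = 500 \left(- \frac{8}{216}\right) = 500 \left(\left(-8\right) \frac{1}{216}\right) = 500 \left(- \frac{1}{27}\right) = - \frac{500}{27}$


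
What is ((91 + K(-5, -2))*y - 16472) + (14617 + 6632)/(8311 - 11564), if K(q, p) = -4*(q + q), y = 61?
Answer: -27609942/3253 ≈ -8487.5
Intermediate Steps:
K(q, p) = -8*q
((91 + K(-5, -2))*y - 16472) + (14617 + 6632)/(8311 - 11564) = ((91 - 8*(-5))*61 - 16472) + (14617 + 6632)/(8311 - 11564) = ((91 + 40)*61 - 16472) + 21249/(-3253) = (131*61 - 16472) + 21249*(-1/3253) = (7991 - 16472) - 21249/3253 = -8481 - 21249/3253 = -27609942/3253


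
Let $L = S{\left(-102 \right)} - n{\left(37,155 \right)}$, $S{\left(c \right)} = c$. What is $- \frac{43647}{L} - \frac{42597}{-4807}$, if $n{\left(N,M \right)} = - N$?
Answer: $\frac{212579934}{312455} \approx 680.35$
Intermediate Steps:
$L = -65$ ($L = -102 - \left(-1\right) 37 = -102 - -37 = -102 + 37 = -65$)
$- \frac{43647}{L} - \frac{42597}{-4807} = - \frac{43647}{-65} - \frac{42597}{-4807} = \left(-43647\right) \left(- \frac{1}{65}\right) - - \frac{42597}{4807} = \frac{43647}{65} + \frac{42597}{4807} = \frac{212579934}{312455}$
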